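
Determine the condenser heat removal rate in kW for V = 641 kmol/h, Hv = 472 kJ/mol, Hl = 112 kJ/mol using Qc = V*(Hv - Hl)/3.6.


Qc = 641 * (472 - 112) / 3.6 = 641 * 360 / 3.6 = 64100

64100 kW


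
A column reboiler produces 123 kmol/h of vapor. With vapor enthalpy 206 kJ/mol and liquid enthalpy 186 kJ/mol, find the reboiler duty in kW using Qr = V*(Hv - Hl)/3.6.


Qr = 123 * (206 - 186) / 3.6 = 123 * 20 / 3.6 = 683.3

683.3 kW


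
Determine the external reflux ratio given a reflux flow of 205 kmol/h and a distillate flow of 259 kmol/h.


Reflux ratio definition: R = L / D (liquid returned / distillate withdrawn)
L = 205 kmol/h, D = 259 kmol/h
R = 205 / 259 = 0.7915

0.7915


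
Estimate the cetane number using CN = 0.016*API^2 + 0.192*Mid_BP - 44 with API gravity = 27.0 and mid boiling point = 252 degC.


CN = 0.016 * 27.0^2 + 0.192 * 252 - 44
CN = 11.664 + 48.384 - 44 = 16.048

16.048


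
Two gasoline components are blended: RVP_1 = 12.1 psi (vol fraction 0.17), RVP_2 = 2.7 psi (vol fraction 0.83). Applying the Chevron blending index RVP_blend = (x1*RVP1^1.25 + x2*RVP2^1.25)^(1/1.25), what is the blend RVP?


Chevron index: RVP_blend = (sum xi*RVPi^1.25)^(1/1.25)
RVP^1.25 terms: 0.17 * 12.1^1.25 + 0.83 * 2.7^1.25 = 6.70911
RVP_blend = 6.70911^(1/1.25) = 4.585

4.585 psi


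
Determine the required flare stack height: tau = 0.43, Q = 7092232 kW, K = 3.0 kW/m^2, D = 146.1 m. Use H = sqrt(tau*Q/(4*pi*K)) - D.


tau*Q/(4*pi*K) = 0.43 * 7092232 / (4 * pi * 3.0) = 80894.7
sqrt(80894.7) = 284.42
H = 284.42 - 146.1 = 138.3

138.3 m


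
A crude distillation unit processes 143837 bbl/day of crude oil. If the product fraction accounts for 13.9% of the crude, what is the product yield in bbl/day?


Crude throughput = 143837 bbl/day
Fraction yield = 13.9%
yield = throughput * fraction / 100
yield = 143837 * 13.9 / 100 = 19993.343

19993.343 bbl/day


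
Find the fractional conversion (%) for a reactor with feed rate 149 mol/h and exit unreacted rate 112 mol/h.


X = (F_in - F_out) / F_in * 100
Moles reacted = 149 - 112 = 37
X = 37 / 149 * 100
= 0.2483 * 100
= 24.83 %

24.83 %


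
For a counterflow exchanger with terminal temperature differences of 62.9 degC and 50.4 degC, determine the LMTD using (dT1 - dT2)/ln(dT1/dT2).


LMTD = (dT1 - dT2) / ln(dT1/dT2)
= (62.9 - 50.4) / ln(62.9 / 50.4) = 12.5 / 0.221555 = 56.42

56.42 degC


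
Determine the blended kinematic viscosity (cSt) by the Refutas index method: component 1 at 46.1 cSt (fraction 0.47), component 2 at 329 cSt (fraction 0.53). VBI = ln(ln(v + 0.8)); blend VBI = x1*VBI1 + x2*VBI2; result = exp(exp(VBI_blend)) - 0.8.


Refutas method: VBN_i = 14.534*ln(ln(visc_i + 0.8)) + 10.975, blended linearly by mass fraction; since VBN is linear in VBI_i = ln(ln(visc_i + 0.8)) and the fractions sum to 1, blend VBI directly: visc = exp(exp(VBI_blend)) - 0.8
VBI_1 = ln(ln(46.1 + 0.8)) = 1.34756
VBI_2 = ln(ln(329 + 0.8)) = 1.7576
VBI_blend = 0.47 * 1.34756 + 0.53 * 1.7576 = 1.56488
visc_blend = exp(exp(1.56488)) - 0.8 = 118.6

118.6 cSt


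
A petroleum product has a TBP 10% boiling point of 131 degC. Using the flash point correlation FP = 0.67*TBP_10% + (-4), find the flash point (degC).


FP = 0.67 * 131 + (-4) = 83.77

83.77 degC


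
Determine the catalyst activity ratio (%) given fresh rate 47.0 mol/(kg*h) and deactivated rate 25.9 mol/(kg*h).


Activity (%) = (rate_used / rate_fresh) * 100
rate_used = 25.9, rate_fresh = 47.0
= (25.9 / 47.0) * 100
= 0.5511 * 100 = 55.11

55.11 %


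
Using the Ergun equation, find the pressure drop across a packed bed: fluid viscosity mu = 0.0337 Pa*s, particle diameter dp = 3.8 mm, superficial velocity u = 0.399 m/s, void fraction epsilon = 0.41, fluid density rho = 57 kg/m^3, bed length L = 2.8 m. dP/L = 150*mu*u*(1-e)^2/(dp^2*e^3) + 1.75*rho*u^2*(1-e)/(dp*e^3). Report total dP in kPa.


dp = 3.8 mm = 0.0038 m
Viscous term = 150*0.0337*0.399*(1-0.41)^2 / (0.0038^2*0.41^3) = 705471
Inertial term = 1.75*57*0.399^2*(1-0.41) / (0.0038*0.41^3) = 35774.7
dP/L = 705471 + 35774.7 = 741246 Pa/m
dP = 741246 * 2.8 / 1000 = 2075 kPa

2075 kPa


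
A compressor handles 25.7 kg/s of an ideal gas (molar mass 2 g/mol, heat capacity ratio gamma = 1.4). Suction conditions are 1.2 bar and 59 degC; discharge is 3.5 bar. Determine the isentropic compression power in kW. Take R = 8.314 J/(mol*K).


Isentropic work: W = m*(gamma/(gamma-1))*(R*T1/MW)*((P2/P1)^((gamma-1)/gamma) - 1)
T1 = 59 + 273.15 = 332.15 K
Pressure ratio = 3.5 / 1.2 = 2.91667
Exponent = (1.4 - 1)/1.4 = 0.285714
(P2/P1)^exp - 1 = 2.91667^0.285714 - 1 = 0.357766
W = 25.7 * 1.4 / 0.4 * 8.314 * 332.15 / 2 * 0.357766 = 44430

44430 kW


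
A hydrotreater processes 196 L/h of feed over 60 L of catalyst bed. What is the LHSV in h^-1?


LHSV = volumetric feed rate / catalyst volume
= 196 L/h / 60 L
= 3.267 h^-1

3.267 h^-1


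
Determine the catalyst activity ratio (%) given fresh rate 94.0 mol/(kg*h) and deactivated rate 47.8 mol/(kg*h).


Activity (%) = (rate_used / rate_fresh) * 100
rate_used = 47.8, rate_fresh = 94.0
= (47.8 / 94.0) * 100
= 0.5085 * 100 = 50.85

50.85 %


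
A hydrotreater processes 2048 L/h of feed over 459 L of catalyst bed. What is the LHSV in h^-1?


LHSV = volumetric feed rate / catalyst volume
= 2048 L/h / 459 L
= 4.462 h^-1

4.462 h^-1


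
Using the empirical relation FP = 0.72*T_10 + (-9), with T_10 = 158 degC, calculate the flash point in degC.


FP = 0.72 * 158 + (-9) = 104.76

104.76 degC


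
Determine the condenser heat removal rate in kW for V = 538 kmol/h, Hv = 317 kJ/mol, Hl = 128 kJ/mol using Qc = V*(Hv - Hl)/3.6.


Qc = 538 * (317 - 128) / 3.6 = 538 * 189 / 3.6 = 28240

28240 kW


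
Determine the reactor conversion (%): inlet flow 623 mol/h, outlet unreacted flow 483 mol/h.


X = (F_in - F_out) / F_in * 100
Moles reacted = 623 - 483 = 140
X = 140 / 623 * 100
= 0.2247 * 100
= 22.47 %

22.47 %


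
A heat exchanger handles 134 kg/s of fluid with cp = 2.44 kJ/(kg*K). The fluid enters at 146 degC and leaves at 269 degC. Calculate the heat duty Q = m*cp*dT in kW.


Q = m_dot * cp * delta_T
delta_T = 269 - 146 = 123 K
Q = 134 * 2.44 * 123
= 326.96 * 123
= 40216.08 kW

40216.08 kW


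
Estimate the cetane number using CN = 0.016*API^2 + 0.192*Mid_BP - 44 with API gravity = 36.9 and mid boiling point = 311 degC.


CN = 0.016 * 36.9^2 + 0.192 * 311 - 44
CN = 21.78576 + 59.712 - 44 = 37.49776

37.49776


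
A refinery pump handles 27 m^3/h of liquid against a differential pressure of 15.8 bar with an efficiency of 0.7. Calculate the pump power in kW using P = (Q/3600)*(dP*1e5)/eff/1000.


Q = 27 / 3600 = 0.0075 m^3/s
P = 0.0075 * (15.8 * 1e5) / 0.7 / 1000 = 16.93

16.93 kW


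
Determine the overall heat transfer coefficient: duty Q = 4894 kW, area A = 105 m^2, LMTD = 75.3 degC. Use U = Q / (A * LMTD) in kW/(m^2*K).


From Q = U*A*LMTD, U = Q / (A * LMTD)
U = 4894 / (105 * 75.3) = 4894 / 7906.5 = 0.6190

0.6190 kW/(m^2*K)


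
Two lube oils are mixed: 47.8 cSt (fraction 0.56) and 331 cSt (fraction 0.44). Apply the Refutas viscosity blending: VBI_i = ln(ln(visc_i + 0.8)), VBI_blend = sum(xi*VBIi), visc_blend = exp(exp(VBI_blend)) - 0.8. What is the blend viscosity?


Refutas method: VBN_i = 14.534*ln(ln(visc_i + 0.8)) + 10.975, blended linearly by mass fraction; since VBN is linear in VBI_i = ln(ln(visc_i + 0.8)) and the fractions sum to 1, blend VBI directly: visc = exp(exp(VBI_blend)) - 0.8
VBI_1 = ln(ln(47.8 + 0.8)) = 1.35677
VBI_2 = ln(ln(331 + 0.8)) = 1.75864
VBI_blend = 0.56 * 1.35677 + 0.44 * 1.75864 = 1.53359
visc_blend = exp(exp(1.53359)) - 0.8 = 102.2

102.2 cSt


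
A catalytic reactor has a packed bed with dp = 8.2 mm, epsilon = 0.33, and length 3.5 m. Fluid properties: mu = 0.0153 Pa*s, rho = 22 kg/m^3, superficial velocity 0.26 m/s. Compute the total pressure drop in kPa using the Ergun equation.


dp = 8.2 mm = 0.0082 m
Viscous term = 150*0.0153*0.26*(1-0.33)^2 / (0.0082^2*0.33^3) = 110850
Inertial term = 1.75*22*0.26^2*(1-0.33) / (0.0082*0.33^3) = 5917.34
dP/L = 110850 + 5917.34 = 116767 Pa/m
dP = 116767 * 3.5 / 1000 = 408.7 kPa

408.7 kPa


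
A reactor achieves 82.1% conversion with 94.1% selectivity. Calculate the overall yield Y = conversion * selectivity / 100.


Overall yield = conversion (%) * selectivity (%) / 100
Conversion = 82.1%, Selectivity = 94.1%
Y = 82.1 * 94.1 / 100
= 77.2561 %

77.2561 %


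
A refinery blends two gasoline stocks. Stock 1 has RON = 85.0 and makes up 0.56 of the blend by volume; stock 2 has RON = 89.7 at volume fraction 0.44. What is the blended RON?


Linear blending: RON_blend = sum(vi * RONi)
Contribution 1: 0.56 * 85.0 = 47.6
Contribution 2: 0.44 * 89.7 = 39.468
RON_blend = 47.6 + 39.468 = 87.068

87.068


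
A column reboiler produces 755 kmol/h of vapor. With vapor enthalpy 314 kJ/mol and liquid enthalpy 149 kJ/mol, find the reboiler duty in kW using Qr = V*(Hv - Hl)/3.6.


Qr = 755 * (314 - 149) / 3.6 = 755 * 165 / 3.6 = 34600

34600 kW


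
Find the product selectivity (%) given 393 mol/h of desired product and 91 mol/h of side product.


Selectivity = desired / (desired + undesired) * 100
Total products = 393 + 91 = 484 mol/h
S = 393 / 484 * 100
= 0.8120 * 100
= 81.20 %

81.20 %


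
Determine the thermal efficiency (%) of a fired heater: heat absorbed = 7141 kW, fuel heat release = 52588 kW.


Furnace efficiency = Q_absorbed / Q_fuel * 100
= 7141 / 52588 * 100 = 13.58

13.58 %


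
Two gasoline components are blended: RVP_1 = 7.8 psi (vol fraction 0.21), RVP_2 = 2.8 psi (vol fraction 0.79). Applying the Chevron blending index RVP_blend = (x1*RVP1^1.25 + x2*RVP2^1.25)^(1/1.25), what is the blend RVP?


Chevron index: RVP_blend = (sum xi*RVPi^1.25)^(1/1.25)
RVP^1.25 terms: 0.21 * 7.8^1.25 + 0.79 * 2.8^1.25 = 5.59877
RVP_blend = 5.59877^(1/1.25) = 3.967

3.967 psi


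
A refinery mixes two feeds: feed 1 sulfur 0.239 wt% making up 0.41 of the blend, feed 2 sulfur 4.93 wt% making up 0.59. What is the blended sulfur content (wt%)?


Linear sulfur blending: S_blend = x1*S1 + x2*S2
Contribution 1: 0.41 * 0.239 = 0.09799 wt%
Contribution 2: 0.59 * 4.93 = 2.9087 wt%
S_blend = 0.09799 + 2.9087 = 3.00669

3.00669 wt%


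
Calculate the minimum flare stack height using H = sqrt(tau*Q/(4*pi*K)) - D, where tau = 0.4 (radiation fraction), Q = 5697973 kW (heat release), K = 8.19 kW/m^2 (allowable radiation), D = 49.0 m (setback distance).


tau*Q/(4*pi*K) = 0.4 * 5697973 / (4 * pi * 8.19) = 22145.6
sqrt(22145.6) = 148.814
H = 148.814 - 49.0 = 99.81

99.81 m


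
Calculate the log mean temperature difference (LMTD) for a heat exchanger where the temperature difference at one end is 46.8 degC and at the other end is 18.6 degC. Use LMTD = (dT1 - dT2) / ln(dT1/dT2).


LMTD = (dT1 - dT2) / ln(dT1/dT2)
= (46.8 - 18.6) / ln(46.8 / 18.6) = 28.2 / 0.922722 = 30.56

30.56 degC


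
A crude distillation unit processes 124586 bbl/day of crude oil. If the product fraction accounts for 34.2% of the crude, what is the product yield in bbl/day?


Crude throughput = 124586 bbl/day
Fraction yield = 34.2%
yield = throughput * fraction / 100
yield = 124586 * 34.2 / 100 = 42608.412

42608.412 bbl/day


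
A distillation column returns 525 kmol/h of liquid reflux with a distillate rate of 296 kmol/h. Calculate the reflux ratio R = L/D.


Reflux ratio definition: R = L / D (liquid returned / distillate withdrawn)
L = 525 kmol/h, D = 296 kmol/h
R = 525 / 296 = 1.774

1.774


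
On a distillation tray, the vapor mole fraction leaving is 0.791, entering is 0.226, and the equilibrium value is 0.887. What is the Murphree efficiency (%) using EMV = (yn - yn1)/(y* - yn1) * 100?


Murphree vapor efficiency: EMV = (y_n - y_(n-1)) / (y*_n - y_(n-1)) * 100
EMV = (0.791 - 0.226) / (0.887 - 0.226) * 100 = 0.565 / 0.661 * 100 = 85.48

85.48 %


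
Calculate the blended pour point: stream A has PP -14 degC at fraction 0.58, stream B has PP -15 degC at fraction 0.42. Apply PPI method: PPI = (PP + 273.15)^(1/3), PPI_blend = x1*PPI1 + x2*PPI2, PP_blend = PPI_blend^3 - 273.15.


PPI_1 = (-14 + 273.15)^(1/3) = 6.375541
PPI_2 = (-15 + 273.15)^(1/3) = 6.36733
PPI_blend = 0.58 * 6.375541 + 0.42 * 6.36733 = 6.372092
PP_blend = 6.372092^3 - 273.15 = 258.7296 - 273.15 = -14.42

-14.42 degC


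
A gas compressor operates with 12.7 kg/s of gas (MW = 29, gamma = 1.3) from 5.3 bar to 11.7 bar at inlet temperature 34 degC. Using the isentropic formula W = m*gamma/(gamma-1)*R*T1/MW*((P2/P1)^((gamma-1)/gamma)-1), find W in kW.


Isentropic work: W = m*(gamma/(gamma-1))*(R*T1/MW)*((P2/P1)^((gamma-1)/gamma) - 1)
T1 = 34 + 273.15 = 307.15 K
Pressure ratio = 11.7 / 5.3 = 2.20755
Exponent = (1.3 - 1)/1.3 = 0.230769
(P2/P1)^exp - 1 = 2.20755^0.230769 - 1 = 0.200505
W = 12.7 * 1.3 / 0.3 * 8.314 * 307.15 / 29 * 0.200505 = 971.7

971.7 kW


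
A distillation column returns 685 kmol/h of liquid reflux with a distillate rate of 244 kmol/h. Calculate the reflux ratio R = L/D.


Reflux ratio definition: R = L / D (liquid returned / distillate withdrawn)
L = 685 kmol/h, D = 244 kmol/h
R = 685 / 244 = 2.807

2.807


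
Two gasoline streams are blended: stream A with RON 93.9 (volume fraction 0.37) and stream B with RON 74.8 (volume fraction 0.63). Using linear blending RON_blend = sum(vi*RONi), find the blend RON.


Linear blending: RON_blend = sum(vi * RONi)
Contribution 1: 0.37 * 93.9 = 34.743
Contribution 2: 0.63 * 74.8 = 47.124
RON_blend = 34.743 + 47.124 = 81.867

81.867


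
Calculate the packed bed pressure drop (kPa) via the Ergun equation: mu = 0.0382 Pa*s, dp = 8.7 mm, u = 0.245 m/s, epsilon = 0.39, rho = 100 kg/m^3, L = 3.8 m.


dp = 8.7 mm = 0.0087 m
Viscous term = 150*0.0382*0.245*(1-0.39)^2 / (0.0087^2*0.39^3) = 116345
Inertial term = 1.75*100*0.245^2*(1-0.39) / (0.0087*0.39^3) = 12416.2
dP/L = 116345 + 12416.2 = 128761 Pa/m
dP = 128761 * 3.8 / 1000 = 489.3 kPa

489.3 kPa


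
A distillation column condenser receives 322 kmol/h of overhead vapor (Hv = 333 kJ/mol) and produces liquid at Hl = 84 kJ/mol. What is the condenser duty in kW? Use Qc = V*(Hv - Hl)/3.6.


Qc = 322 * (333 - 84) / 3.6 = 322 * 249 / 3.6 = 22270

22270 kW


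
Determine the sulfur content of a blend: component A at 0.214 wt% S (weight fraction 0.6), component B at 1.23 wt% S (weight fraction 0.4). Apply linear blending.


Linear sulfur blending: S_blend = x1*S1 + x2*S2
Contribution 1: 0.6 * 0.214 = 0.1284 wt%
Contribution 2: 0.4 * 1.23 = 0.492 wt%
S_blend = 0.1284 + 0.492 = 0.6204

0.6204 wt%


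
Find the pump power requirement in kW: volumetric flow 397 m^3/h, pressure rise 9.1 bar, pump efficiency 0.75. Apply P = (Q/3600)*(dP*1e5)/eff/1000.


Q = 397 / 3600 = 0.110278 m^3/s
P = 0.110278 * (9.1 * 1e5) / 0.75 / 1000 = 133.8

133.8 kW


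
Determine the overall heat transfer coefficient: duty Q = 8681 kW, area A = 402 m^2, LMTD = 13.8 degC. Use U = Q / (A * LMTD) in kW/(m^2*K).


From Q = U*A*LMTD, U = Q / (A * LMTD)
U = 8681 / (402 * 13.8) = 8681 / 5547.6 = 1.565

1.565 kW/(m^2*K)


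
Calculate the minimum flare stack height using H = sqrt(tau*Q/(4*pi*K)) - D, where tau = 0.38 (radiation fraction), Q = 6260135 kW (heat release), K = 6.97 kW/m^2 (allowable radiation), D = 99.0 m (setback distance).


tau*Q/(4*pi*K) = 0.38 * 6260135 / (4 * pi * 6.97) = 27159.7
sqrt(27159.7) = 164.802
H = 164.802 - 99.0 = 65.80

65.80 m


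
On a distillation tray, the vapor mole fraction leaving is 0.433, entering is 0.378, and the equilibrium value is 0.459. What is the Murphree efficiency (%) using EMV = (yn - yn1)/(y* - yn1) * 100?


Murphree vapor efficiency: EMV = (y_n - y_(n-1)) / (y*_n - y_(n-1)) * 100
EMV = (0.433 - 0.378) / (0.459 - 0.378) * 100 = 0.055 / 0.081 * 100 = 67.90

67.90 %


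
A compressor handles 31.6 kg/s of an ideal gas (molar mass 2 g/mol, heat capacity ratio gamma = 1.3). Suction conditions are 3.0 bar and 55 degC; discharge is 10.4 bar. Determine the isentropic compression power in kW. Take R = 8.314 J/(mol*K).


Isentropic work: W = m*(gamma/(gamma-1))*(R*T1/MW)*((P2/P1)^((gamma-1)/gamma) - 1)
T1 = 55 + 273.15 = 328.15 K
Pressure ratio = 10.4 / 3.0 = 3.46667
Exponent = (1.3 - 1)/1.3 = 0.230769
(P2/P1)^exp - 1 = 3.46667^0.230769 - 1 = 0.332279
W = 31.6 * 1.3 / 0.3 * 8.314 * 328.15 / 2 * 0.332279 = 62070

62070 kW


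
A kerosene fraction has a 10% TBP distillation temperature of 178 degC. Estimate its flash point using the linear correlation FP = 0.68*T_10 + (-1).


FP = 0.68 * 178 + (-1) = 120.04

120.04 degC


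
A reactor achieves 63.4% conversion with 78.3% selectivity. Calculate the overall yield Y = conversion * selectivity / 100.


Overall yield = conversion (%) * selectivity (%) / 100
Conversion = 63.4%, Selectivity = 78.3%
Y = 63.4 * 78.3 / 100
= 49.6422 %

49.6422 %


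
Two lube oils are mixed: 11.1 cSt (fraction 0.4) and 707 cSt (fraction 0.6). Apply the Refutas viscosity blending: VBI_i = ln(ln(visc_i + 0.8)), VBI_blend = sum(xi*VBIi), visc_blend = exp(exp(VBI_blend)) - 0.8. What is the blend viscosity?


Refutas method: VBN_i = 14.534*ln(ln(visc_i + 0.8)) + 10.975, blended linearly by mass fraction; since VBN is linear in VBI_i = ln(ln(visc_i + 0.8)) and the fractions sum to 1, blend VBI directly: visc = exp(exp(VBI_blend)) - 0.8
VBI_1 = ln(ln(11.1 + 0.8)) = 0.906862
VBI_2 = ln(ln(707 + 0.8)) = 1.88132
VBI_blend = 0.4 * 0.906862 + 0.6 * 1.88132 = 1.49154
visc_blend = exp(exp(1.49154)) - 0.8 = 84.31

84.31 cSt


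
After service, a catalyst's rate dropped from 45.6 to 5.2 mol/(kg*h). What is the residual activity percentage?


Activity (%) = (rate_used / rate_fresh) * 100
rate_used = 5.2, rate_fresh = 45.6
= (5.2 / 45.6) * 100
= 0.1140 * 100 = 11.40

11.40 %


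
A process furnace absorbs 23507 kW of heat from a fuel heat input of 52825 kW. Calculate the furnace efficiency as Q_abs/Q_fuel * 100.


Furnace efficiency = Q_absorbed / Q_fuel * 100
= 23507 / 52825 * 100 = 44.50

44.50 %


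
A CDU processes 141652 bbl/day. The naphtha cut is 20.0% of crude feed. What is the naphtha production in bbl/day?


Crude throughput = 141652 bbl/day
Fraction yield = 20.0%
yield = throughput * fraction / 100
yield = 141652 * 20.0 / 100 = 28330.4

28330.4 bbl/day


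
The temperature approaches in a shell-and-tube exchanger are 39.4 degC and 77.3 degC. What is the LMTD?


LMTD = (dT1 - dT2) / ln(dT1/dT2)
= (39.4 - 77.3) / ln(39.4 / 77.3) = -37.9 / -0.673928 = 56.24

56.24 degC


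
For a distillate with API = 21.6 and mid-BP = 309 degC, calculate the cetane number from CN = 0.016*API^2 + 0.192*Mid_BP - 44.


CN = 0.016 * 21.6^2 + 0.192 * 309 - 44
CN = 7.46496 + 59.328 - 44 = 22.79296

22.79296


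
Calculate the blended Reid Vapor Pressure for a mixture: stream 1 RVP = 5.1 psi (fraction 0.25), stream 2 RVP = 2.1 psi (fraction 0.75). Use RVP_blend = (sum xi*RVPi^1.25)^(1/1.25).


Chevron index: RVP_blend = (sum xi*RVPi^1.25)^(1/1.25)
RVP^1.25 terms: 0.25 * 5.1^1.25 + 0.75 * 2.1^1.25 = 3.81202
RVP_blend = 3.81202^(1/1.25) = 2.917

2.917 psi


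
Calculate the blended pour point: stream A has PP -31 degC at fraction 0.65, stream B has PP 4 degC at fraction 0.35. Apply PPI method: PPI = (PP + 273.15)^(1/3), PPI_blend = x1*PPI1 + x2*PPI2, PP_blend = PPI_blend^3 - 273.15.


PPI_1 = (-31 + 273.15)^(1/3) = 6.232967
PPI_2 = (4 + 273.15)^(1/3) = 6.51986
PPI_blend = 0.65 * 6.232967 + 0.35 * 6.51986 = 6.33338
PP_blend = 6.33338^3 - 273.15 = 254.0427 - 273.15 = -19.11

-19.11 degC


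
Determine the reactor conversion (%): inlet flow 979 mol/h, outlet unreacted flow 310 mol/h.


X = (F_in - F_out) / F_in * 100
Moles reacted = 979 - 310 = 669
X = 669 / 979 * 100
= 0.6834 * 100
= 68.34 %

68.34 %


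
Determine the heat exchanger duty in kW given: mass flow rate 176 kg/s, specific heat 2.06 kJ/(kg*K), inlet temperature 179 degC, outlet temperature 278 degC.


Q = m_dot * cp * delta_T
delta_T = 278 - 179 = 99 K
Q = 176 * 2.06 * 99
= 362.56 * 99
= 35893.44 kW

35893.44 kW


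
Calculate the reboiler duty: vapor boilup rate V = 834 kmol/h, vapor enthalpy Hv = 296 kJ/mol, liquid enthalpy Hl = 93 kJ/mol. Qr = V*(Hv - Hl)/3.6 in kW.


Qr = 834 * (296 - 93) / 3.6 = 834 * 203 / 3.6 = 47030

47030 kW


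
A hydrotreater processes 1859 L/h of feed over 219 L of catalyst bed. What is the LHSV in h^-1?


LHSV = volumetric feed rate / catalyst volume
= 1859 L/h / 219 L
= 8.489 h^-1

8.489 h^-1


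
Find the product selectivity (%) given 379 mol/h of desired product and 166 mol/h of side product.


Selectivity = desired / (desired + undesired) * 100
Total products = 379 + 166 = 545 mol/h
S = 379 / 545 * 100
= 0.6954 * 100
= 69.54 %

69.54 %


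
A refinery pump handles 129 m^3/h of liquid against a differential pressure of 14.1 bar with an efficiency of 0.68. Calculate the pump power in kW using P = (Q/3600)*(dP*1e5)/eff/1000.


Q = 129 / 3600 = 0.0358333 m^3/s
P = 0.0358333 * (14.1 * 1e5) / 0.68 / 1000 = 74.30

74.30 kW


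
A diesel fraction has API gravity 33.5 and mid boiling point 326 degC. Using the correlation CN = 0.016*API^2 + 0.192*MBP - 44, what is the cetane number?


CN = 0.016 * 33.5^2 + 0.192 * 326 - 44
CN = 17.956 + 62.592 - 44 = 36.548

36.548


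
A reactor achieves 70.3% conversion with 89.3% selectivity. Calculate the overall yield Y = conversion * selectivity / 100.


Overall yield = conversion (%) * selectivity (%) / 100
Conversion = 70.3%, Selectivity = 89.3%
Y = 70.3 * 89.3 / 100
= 62.7779 %

62.7779 %


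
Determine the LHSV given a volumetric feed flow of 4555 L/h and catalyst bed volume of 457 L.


LHSV = volumetric feed rate / catalyst volume
= 4555 L/h / 457 L
= 9.967 h^-1

9.967 h^-1


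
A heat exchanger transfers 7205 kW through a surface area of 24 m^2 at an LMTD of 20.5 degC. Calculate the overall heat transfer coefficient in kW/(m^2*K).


From Q = U*A*LMTD, U = Q / (A * LMTD)
U = 7205 / (24 * 20.5) = 7205 / 492 = 14.64

14.64 kW/(m^2*K)


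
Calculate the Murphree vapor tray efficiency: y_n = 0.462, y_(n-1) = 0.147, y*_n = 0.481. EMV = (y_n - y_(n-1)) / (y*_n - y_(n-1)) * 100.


Murphree vapor efficiency: EMV = (y_n - y_(n-1)) / (y*_n - y_(n-1)) * 100
EMV = (0.462 - 0.147) / (0.481 - 0.147) * 100 = 0.315 / 0.334 * 100 = 94.31

94.31 %


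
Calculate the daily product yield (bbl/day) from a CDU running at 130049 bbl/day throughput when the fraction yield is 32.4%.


Crude throughput = 130049 bbl/day
Fraction yield = 32.4%
yield = throughput * fraction / 100
yield = 130049 * 32.4 / 100 = 42135.876

42135.876 bbl/day


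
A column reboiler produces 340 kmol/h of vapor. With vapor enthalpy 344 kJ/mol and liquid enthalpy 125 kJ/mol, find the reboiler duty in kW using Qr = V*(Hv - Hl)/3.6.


Qr = 340 * (344 - 125) / 3.6 = 340 * 219 / 3.6 = 20680

20680 kW


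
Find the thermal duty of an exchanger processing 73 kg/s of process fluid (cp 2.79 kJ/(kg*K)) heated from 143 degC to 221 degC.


Q = m_dot * cp * delta_T
delta_T = 221 - 143 = 78 K
Q = 73 * 2.79 * 78
= 203.67 * 78
= 15886.26 kW

15886.26 kW


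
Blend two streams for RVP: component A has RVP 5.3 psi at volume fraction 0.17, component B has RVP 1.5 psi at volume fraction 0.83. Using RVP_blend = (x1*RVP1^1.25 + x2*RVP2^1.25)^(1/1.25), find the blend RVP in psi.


Chevron index: RVP_blend = (sum xi*RVPi^1.25)^(1/1.25)
RVP^1.25 terms: 0.17 * 5.3^1.25 + 0.83 * 1.5^1.25 = 2.7449
RVP_blend = 2.7449^(1/1.25) = 2.243

2.243 psi


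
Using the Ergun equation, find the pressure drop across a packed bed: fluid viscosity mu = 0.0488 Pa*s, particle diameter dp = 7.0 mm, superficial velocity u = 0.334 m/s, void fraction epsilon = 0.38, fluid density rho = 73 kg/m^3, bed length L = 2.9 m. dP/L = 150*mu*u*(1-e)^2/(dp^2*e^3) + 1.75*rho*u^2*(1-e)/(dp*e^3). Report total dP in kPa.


dp = 7.0 mm = 0.007 m
Viscous term = 150*0.0488*0.334*(1-0.38)^2 / (0.007^2*0.38^3) = 349538
Inertial term = 1.75*73*0.334^2*(1-0.38) / (0.007*0.38^3) = 23003.6
dP/L = 349538 + 23003.6 = 372542 Pa/m
dP = 372542 * 2.9 / 1000 = 1080 kPa

1080 kPa


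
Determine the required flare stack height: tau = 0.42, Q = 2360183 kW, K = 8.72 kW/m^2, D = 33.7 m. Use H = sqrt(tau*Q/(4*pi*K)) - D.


tau*Q/(4*pi*K) = 0.42 * 2360183 / (4 * pi * 8.72) = 9046.25
sqrt(9046.25) = 95.1118
H = 95.1118 - 33.7 = 61.41

61.41 m


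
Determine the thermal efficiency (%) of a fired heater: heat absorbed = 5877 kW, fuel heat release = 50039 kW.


Furnace efficiency = Q_absorbed / Q_fuel * 100
= 5877 / 50039 * 100 = 11.74

11.74 %


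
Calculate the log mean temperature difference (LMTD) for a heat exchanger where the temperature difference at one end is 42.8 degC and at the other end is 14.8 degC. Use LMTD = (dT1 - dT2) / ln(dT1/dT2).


LMTD = (dT1 - dT2) / ln(dT1/dT2)
= (42.8 - 14.8) / ln(42.8 / 14.8) = 28 / 1.06191 = 26.37

26.37 degC


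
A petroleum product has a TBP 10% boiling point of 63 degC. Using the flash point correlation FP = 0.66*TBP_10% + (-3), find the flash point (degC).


FP = 0.66 * 63 + (-3) = 38.58

38.58 degC


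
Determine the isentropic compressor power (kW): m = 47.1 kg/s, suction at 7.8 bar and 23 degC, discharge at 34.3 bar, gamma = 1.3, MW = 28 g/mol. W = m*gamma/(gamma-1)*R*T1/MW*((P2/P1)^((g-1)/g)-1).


Isentropic work: W = m*(gamma/(gamma-1))*(R*T1/MW)*((P2/P1)^((gamma-1)/gamma) - 1)
T1 = 23 + 273.15 = 296.15 K
Pressure ratio = 34.3 / 7.8 = 4.39744
Exponent = (1.3 - 1)/1.3 = 0.230769
(P2/P1)^exp - 1 = 4.39744^0.230769 - 1 = 0.407442
W = 47.1 * 1.3 / 0.3 * 8.314 * 296.15 / 28 * 0.407442 = 7313

7313 kW


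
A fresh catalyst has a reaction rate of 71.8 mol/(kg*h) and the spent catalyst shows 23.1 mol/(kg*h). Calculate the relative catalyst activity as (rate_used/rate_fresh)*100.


Activity (%) = (rate_used / rate_fresh) * 100
rate_used = 23.1, rate_fresh = 71.8
= (23.1 / 71.8) * 100
= 0.3217 * 100 = 32.17

32.17 %


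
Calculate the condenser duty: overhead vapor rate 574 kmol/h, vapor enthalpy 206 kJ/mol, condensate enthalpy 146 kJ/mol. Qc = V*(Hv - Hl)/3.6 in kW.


Qc = 574 * (206 - 146) / 3.6 = 574 * 60 / 3.6 = 9567

9567 kW


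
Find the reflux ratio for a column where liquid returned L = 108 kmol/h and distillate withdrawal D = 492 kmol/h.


Reflux ratio definition: R = L / D (liquid returned / distillate withdrawn)
L = 108 kmol/h, D = 492 kmol/h
R = 108 / 492 = 0.2195

0.2195


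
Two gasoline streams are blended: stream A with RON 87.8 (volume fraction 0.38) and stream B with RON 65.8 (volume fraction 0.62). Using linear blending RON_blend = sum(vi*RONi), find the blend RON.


Linear blending: RON_blend = sum(vi * RONi)
Contribution 1: 0.38 * 87.8 = 33.364
Contribution 2: 0.62 * 65.8 = 40.796
RON_blend = 33.364 + 40.796 = 74.16

74.16


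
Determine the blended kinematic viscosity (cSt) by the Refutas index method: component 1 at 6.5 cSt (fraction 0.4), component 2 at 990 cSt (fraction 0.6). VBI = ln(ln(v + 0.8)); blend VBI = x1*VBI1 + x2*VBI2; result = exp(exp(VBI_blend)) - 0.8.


Refutas method: VBN_i = 14.534*ln(ln(visc_i + 0.8)) + 10.975, blended linearly by mass fraction; since VBN is linear in VBI_i = ln(ln(visc_i + 0.8)) and the fractions sum to 1, blend VBI directly: visc = exp(exp(VBI_blend)) - 0.8
VBI_1 = ln(ln(6.5 + 0.8)) = 0.687066
VBI_2 = ln(ln(990 + 0.8)) = 1.93131
VBI_blend = 0.4 * 0.687066 + 0.6 * 1.93131 = 1.43361
visc_blend = exp(exp(1.43361)) - 0.8 = 65.47

65.47 cSt


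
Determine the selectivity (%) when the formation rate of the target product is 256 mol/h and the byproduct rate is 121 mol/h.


Selectivity = desired / (desired + undesired) * 100
Total products = 256 + 121 = 377 mol/h
S = 256 / 377 * 100
= 0.6790 * 100
= 67.90 %

67.90 %


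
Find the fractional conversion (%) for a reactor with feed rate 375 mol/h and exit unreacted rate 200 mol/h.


X = (F_in - F_out) / F_in * 100
Moles reacted = 375 - 200 = 175
X = 175 / 375 * 100
= 0.4667 * 100
= 46.67 %

46.67 %


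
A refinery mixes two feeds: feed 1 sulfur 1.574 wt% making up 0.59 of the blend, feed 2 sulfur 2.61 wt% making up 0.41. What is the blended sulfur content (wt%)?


Linear sulfur blending: S_blend = x1*S1 + x2*S2
Contribution 1: 0.59 * 1.574 = 0.92866 wt%
Contribution 2: 0.41 * 2.61 = 1.0701 wt%
S_blend = 0.92866 + 1.0701 = 1.99876

1.99876 wt%


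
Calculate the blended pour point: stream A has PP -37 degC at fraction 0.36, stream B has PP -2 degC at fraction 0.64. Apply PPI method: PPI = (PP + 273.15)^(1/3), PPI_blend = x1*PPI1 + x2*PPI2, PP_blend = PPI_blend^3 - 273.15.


PPI_1 = (-37 + 273.15)^(1/3) = 6.181056
PPI_2 = (-2 + 273.15)^(1/3) = 6.472467
PPI_blend = 0.36 * 6.181056 + 0.64 * 6.472467 = 6.367559
PP_blend = 6.367559^3 - 273.15 = 258.1778 - 273.15 = -14.97

-14.97 degC


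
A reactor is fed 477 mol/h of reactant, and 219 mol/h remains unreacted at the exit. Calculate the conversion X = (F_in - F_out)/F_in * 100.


X = (F_in - F_out) / F_in * 100
Moles reacted = 477 - 219 = 258
X = 258 / 477 * 100
= 0.5409 * 100
= 54.09 %

54.09 %


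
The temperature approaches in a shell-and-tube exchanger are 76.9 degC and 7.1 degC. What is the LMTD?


LMTD = (dT1 - dT2) / ln(dT1/dT2)
= (76.9 - 7.1) / ln(76.9 / 7.1) = 69.8 / 2.38241 = 29.30

29.30 degC


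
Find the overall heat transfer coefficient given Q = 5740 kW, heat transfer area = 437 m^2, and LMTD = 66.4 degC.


From Q = U*A*LMTD, U = Q / (A * LMTD)
U = 5740 / (437 * 66.4) = 5740 / 29016.8 = 0.1978

0.1978 kW/(m^2*K)


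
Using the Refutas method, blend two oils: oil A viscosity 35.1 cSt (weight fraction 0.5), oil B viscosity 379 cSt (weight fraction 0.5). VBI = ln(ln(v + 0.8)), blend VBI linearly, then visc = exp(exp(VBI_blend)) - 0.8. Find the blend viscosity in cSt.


Refutas method: VBN_i = 14.534*ln(ln(visc_i + 0.8)) + 10.975, blended linearly by mass fraction; since VBN is linear in VBI_i = ln(ln(visc_i + 0.8)) and the fractions sum to 1, blend VBI directly: visc = exp(exp(VBI_blend)) - 0.8
VBI_1 = ln(ln(35.1 + 0.8)) = 1.27557
VBI_2 = ln(ln(379 + 0.8)) = 1.78165
VBI_blend = 0.5 * 1.27557 + 0.5 * 1.78165 = 1.52861
visc_blend = exp(exp(1.52861)) - 0.8 = 99.86

99.86 cSt


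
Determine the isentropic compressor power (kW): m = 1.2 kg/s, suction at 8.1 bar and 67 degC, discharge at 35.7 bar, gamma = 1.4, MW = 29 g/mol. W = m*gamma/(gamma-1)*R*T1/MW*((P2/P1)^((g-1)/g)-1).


Isentropic work: W = m*(gamma/(gamma-1))*(R*T1/MW)*((P2/P1)^((gamma-1)/gamma) - 1)
T1 = 67 + 273.15 = 340.15 K
Pressure ratio = 35.7 / 8.1 = 4.40741
Exponent = (1.4 - 1)/1.4 = 0.285714
(P2/P1)^exp - 1 = 4.40741^0.285714 - 1 = 0.52775
W = 1.2 * 1.4 / 0.4 * 8.314 * 340.15 / 29 * 0.52775 = 216.2

216.2 kW


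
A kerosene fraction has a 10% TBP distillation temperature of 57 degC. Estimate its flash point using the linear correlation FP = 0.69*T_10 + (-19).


FP = 0.69 * 57 + (-19) = 20.33

20.33 degC


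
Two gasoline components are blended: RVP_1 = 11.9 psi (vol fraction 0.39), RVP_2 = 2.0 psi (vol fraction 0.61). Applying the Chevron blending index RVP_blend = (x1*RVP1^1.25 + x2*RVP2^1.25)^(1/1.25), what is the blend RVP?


Chevron index: RVP_blend = (sum xi*RVPi^1.25)^(1/1.25)
RVP^1.25 terms: 0.39 * 11.9^1.25 + 0.61 * 2.0^1.25 = 10.0707
RVP_blend = 10.0707^(1/1.25) = 6.345

6.345 psi


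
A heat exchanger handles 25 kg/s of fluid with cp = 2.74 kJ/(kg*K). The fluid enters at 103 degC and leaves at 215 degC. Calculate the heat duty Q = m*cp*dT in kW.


Q = m_dot * cp * delta_T
delta_T = 215 - 103 = 112 K
Q = 25 * 2.74 * 112
= 68.5 * 112
= 7672 kW

7672 kW


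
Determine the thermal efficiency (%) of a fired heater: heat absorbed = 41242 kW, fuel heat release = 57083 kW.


Furnace efficiency = Q_absorbed / Q_fuel * 100
= 41242 / 57083 * 100 = 72.25

72.25 %


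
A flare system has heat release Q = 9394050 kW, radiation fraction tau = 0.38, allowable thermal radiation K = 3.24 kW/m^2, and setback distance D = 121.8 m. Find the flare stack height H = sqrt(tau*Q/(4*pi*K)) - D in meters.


tau*Q/(4*pi*K) = 0.38 * 9394050 / (4 * pi * 3.24) = 87676.2
sqrt(87676.2) = 296.102
H = 296.102 - 121.8 = 174.3

174.3 m


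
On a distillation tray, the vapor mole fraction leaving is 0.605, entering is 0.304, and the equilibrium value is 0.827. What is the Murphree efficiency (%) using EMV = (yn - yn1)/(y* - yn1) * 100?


Murphree vapor efficiency: EMV = (y_n - y_(n-1)) / (y*_n - y_(n-1)) * 100
EMV = (0.605 - 0.304) / (0.827 - 0.304) * 100 = 0.301 / 0.523 * 100 = 57.55

57.55 %


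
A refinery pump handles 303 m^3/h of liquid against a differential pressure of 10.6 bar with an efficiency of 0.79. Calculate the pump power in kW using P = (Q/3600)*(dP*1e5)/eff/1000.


Q = 303 / 3600 = 0.0841667 m^3/s
P = 0.0841667 * (10.6 * 1e5) / 0.79 / 1000 = 112.9

112.9 kW


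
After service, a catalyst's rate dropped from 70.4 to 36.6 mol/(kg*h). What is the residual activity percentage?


Activity (%) = (rate_used / rate_fresh) * 100
rate_used = 36.6, rate_fresh = 70.4
= (36.6 / 70.4) * 100
= 0.5199 * 100 = 51.99

51.99 %


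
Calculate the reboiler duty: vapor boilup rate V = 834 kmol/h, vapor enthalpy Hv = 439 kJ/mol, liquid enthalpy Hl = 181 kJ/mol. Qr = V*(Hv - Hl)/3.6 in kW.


Qr = 834 * (439 - 181) / 3.6 = 834 * 258 / 3.6 = 59770

59770 kW


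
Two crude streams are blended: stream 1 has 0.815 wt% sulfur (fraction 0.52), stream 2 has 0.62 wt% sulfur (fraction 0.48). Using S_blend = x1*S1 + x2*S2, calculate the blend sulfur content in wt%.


Linear sulfur blending: S_blend = x1*S1 + x2*S2
Contribution 1: 0.52 * 0.815 = 0.4238 wt%
Contribution 2: 0.48 * 0.62 = 0.2976 wt%
S_blend = 0.4238 + 0.2976 = 0.7214

0.7214 wt%


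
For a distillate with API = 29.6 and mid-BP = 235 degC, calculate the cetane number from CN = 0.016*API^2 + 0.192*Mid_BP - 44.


CN = 0.016 * 29.6^2 + 0.192 * 235 - 44
CN = 14.01856 + 45.12 - 44 = 15.13856

15.13856


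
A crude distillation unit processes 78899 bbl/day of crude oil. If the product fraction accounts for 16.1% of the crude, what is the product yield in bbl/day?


Crude throughput = 78899 bbl/day
Fraction yield = 16.1%
yield = throughput * fraction / 100
yield = 78899 * 16.1 / 100 = 12702.739

12702.739 bbl/day


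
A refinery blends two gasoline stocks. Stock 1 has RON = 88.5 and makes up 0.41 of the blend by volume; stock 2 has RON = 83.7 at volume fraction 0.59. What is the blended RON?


Linear blending: RON_blend = sum(vi * RONi)
Contribution 1: 0.41 * 88.5 = 36.285
Contribution 2: 0.59 * 83.7 = 49.383
RON_blend = 36.285 + 49.383 = 85.668

85.668


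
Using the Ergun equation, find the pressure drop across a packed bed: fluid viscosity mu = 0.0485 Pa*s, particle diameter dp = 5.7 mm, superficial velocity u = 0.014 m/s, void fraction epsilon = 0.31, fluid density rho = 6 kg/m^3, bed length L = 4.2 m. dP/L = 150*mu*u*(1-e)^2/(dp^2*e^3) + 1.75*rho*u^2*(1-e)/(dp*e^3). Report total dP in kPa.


dp = 5.7 mm = 0.0057 m
Viscous term = 150*0.0485*0.014*(1-0.31)^2 / (0.0057^2*0.31^3) = 50098.5
Inertial term = 1.75*6*0.014^2*(1-0.31) / (0.0057*0.31^3) = 8.36247
dP/L = 50098.5 + 8.36247 = 50106.9 Pa/m
dP = 50106.9 * 4.2 / 1000 = 210.4 kPa

210.4 kPa


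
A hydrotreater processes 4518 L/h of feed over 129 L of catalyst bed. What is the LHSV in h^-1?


LHSV = volumetric feed rate / catalyst volume
= 4518 L/h / 129 L
= 35.02 h^-1

35.02 h^-1


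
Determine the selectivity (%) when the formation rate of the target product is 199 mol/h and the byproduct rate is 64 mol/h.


Selectivity = desired / (desired + undesired) * 100
Total products = 199 + 64 = 263 mol/h
S = 199 / 263 * 100
= 0.7567 * 100
= 75.67 %

75.67 %


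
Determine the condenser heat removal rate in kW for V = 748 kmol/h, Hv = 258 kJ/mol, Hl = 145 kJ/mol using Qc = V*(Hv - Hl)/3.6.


Qc = 748 * (258 - 145) / 3.6 = 748 * 113 / 3.6 = 23480

23480 kW


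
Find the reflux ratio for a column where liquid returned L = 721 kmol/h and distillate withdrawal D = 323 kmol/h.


Reflux ratio definition: R = L / D (liquid returned / distillate withdrawn)
L = 721 kmol/h, D = 323 kmol/h
R = 721 / 323 = 2.232

2.232


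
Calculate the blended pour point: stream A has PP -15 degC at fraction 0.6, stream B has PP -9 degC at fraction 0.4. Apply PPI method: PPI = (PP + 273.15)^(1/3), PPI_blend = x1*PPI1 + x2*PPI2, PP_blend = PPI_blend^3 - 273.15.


PPI_1 = (-15 + 273.15)^(1/3) = 6.36733
PPI_2 = (-9 + 273.15)^(1/3) = 6.416283
PPI_blend = 0.6 * 6.36733 + 0.4 * 6.416283 = 6.386911
PP_blend = 6.386911^3 - 273.15 = 260.5389 - 273.15 = -12.61

-12.61 degC


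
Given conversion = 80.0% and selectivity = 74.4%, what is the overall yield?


Overall yield = conversion (%) * selectivity (%) / 100
Conversion = 80.0%, Selectivity = 74.4%
Y = 80.0 * 74.4 / 100
= 59.52 %

59.52 %


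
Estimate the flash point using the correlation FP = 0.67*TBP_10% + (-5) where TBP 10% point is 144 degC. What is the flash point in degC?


FP = 0.67 * 144 + (-5) = 91.48

91.48 degC


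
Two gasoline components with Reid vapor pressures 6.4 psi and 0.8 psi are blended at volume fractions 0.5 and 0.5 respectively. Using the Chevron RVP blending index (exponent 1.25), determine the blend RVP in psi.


Chevron index: RVP_blend = (sum xi*RVPi^1.25)^(1/1.25)
RVP^1.25 terms: 0.5 * 6.4^1.25 + 0.5 * 0.8^1.25 = 5.46803
RVP_blend = 5.46803^(1/1.25) = 3.893

3.893 psi


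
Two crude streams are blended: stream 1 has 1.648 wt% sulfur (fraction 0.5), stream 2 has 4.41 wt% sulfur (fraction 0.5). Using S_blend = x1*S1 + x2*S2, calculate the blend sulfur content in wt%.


Linear sulfur blending: S_blend = x1*S1 + x2*S2
Contribution 1: 0.5 * 1.648 = 0.824 wt%
Contribution 2: 0.5 * 4.41 = 2.205 wt%
S_blend = 0.824 + 2.205 = 3.029

3.029 wt%


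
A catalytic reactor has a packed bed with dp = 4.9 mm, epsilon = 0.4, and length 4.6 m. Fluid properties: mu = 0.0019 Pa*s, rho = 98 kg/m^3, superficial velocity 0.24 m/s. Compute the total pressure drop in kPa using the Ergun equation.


dp = 4.9 mm = 0.0049 m
Viscous term = 150*0.0019*0.24*(1-0.4)^2 / (0.0049^2*0.4^3) = 16024.6
Inertial term = 1.75*98*0.24^2*(1-0.4) / (0.0049*0.4^3) = 18900
dP/L = 16024.6 + 18900 = 34924.6 Pa/m
dP = 34924.6 * 4.6 / 1000 = 160.7 kPa

160.7 kPa


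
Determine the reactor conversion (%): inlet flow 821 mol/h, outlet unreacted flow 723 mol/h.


X = (F_in - F_out) / F_in * 100
Moles reacted = 821 - 723 = 98
X = 98 / 821 * 100
= 0.1194 * 100
= 11.94 %

11.94 %


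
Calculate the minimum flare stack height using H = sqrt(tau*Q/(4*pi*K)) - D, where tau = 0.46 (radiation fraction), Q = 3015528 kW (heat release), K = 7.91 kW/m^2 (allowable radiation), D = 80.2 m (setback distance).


tau*Q/(4*pi*K) = 0.46 * 3015528 / (4 * pi * 7.91) = 13955.2
sqrt(13955.2) = 118.132
H = 118.132 - 80.2 = 37.93

37.93 m


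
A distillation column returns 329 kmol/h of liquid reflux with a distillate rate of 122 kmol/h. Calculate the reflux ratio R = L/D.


Reflux ratio definition: R = L / D (liquid returned / distillate withdrawn)
L = 329 kmol/h, D = 122 kmol/h
R = 329 / 122 = 2.697

2.697


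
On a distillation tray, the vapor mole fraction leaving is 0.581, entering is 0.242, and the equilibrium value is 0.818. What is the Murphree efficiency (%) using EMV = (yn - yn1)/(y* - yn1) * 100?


Murphree vapor efficiency: EMV = (y_n - y_(n-1)) / (y*_n - y_(n-1)) * 100
EMV = (0.581 - 0.242) / (0.818 - 0.242) * 100 = 0.339 / 0.576 * 100 = 58.85

58.85 %


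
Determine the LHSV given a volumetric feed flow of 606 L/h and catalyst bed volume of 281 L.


LHSV = volumetric feed rate / catalyst volume
= 606 L/h / 281 L
= 2.157 h^-1

2.157 h^-1


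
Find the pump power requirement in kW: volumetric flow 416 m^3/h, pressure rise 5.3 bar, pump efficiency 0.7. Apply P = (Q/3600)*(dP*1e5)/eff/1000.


Q = 416 / 3600 = 0.115556 m^3/s
P = 0.115556 * (5.3 * 1e5) / 0.7 / 1000 = 87.49

87.49 kW


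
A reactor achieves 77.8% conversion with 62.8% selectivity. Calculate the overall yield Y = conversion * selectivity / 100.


Overall yield = conversion (%) * selectivity (%) / 100
Conversion = 77.8%, Selectivity = 62.8%
Y = 77.8 * 62.8 / 100
= 48.8584 %

48.8584 %
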